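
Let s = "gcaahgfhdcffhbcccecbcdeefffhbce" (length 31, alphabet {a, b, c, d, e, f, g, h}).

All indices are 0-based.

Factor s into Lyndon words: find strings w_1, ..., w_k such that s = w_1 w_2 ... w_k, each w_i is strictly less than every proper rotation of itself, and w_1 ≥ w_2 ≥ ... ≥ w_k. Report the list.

["g", "c", "aahgfhdcffhbcccecbcdeefffhbce"]

emit factor 1: 'g' (i=0, period=1)
emit factor 2: 'c' (i=1, period=1)
emit factor 3: 'aahgfhdcffhbcccecbcdeefffhbce' (i=2, period=29)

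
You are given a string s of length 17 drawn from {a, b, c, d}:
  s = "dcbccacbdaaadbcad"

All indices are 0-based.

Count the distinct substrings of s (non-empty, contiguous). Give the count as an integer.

135

rank→(start, suffix):
  0 → (9, 'aaadbcad')
  1 → (10, 'aadbcad')
  2 → (5, 'acbdaaadbcad')
  3 → (15, 'ad')
  4 → (11, 'adbcad')
  5 → (13, 'bcad')
  6 → (2, 'bccacbdaaadbcad')
  7 → (7, 'bdaaadbcad')
  8 → (4, 'cacbdaaadbcad')
  9 → (14, 'cad')
  10 → (1, 'cbccacbdaaadbcad')
  11 → (6, 'cbdaaadbcad')
  12 → (3, 'ccacbdaaadbcad')
  13 → (16, 'd')
  14 → (8, 'daaadbcad')
  15 → (12, 'dbcad')
  16 → (0, 'dcbccacbdaaadbcad')

SA = [9, 10, 5, 15, 11, 13, 2, 7, 4, 14, 1, 6, 3, 16, 8, 12, 0]
i: (SA[i-1],SA[i]) lcp shared
  1: (9,10) 2 'aa'
  2: (10,5) 1 'a'
  3: (5,15) 1 'a'
  4: (15,11) 2 'ad'
  5: (11,13) 0 ''
  6: (13,2) 2 'bc'
  7: (2,7) 1 'b'
  8: (7,4) 0 ''
  9: (4,14) 2 'ca'
  10: (14,1) 1 'c'
  11: (1,6) 2 'cb'
  12: (6,3) 1 'c'
  13: (3,16) 0 ''
  14: (16,8) 1 'd'
  15: (8,12) 1 'd'
  16: (12,0) 1 'd'

n(n+1)/2 = 17·18/2 = 153
Σ LCP = 0 + 2 + 1 + 1 + 2 + 0 + 2 + 1 + 0 + 2 + 1 + 2 + 1 + 0 + 1 + 1 + 1 = 18
distinct = 153 − 18 = 135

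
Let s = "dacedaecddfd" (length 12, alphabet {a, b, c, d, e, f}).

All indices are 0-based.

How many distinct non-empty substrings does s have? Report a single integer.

rank | idx | suffix
   0 |   1 | acedaecddfd
   1 |   5 | aecddfd
   2 |   7 | cddfd
   3 |   2 | cedaecddfd
   4 |  11 | d
   5 |   0 | dacedaecddfd
   6 |   4 | daecddfd
   7 |   8 | ddfd
   8 |   9 | dfd
   9 |   6 | ecddfd
  10 |   3 | edaecddfd
  11 |  10 | fd

SA = [1, 5, 7, 2, 11, 0, 4, 8, 9, 6, 3, 10]
[i] adj suffixes → lcp
  [1] 1/5 → 1 ('a')
  [2] 5/7 → 0 ('')
  [3] 7/2 → 1 ('c')
  [4] 2/11 → 0 ('')
  [5] 11/0 → 1 ('d')
  [6] 0/4 → 2 ('da')
  [7] 4/8 → 1 ('d')
  [8] 8/9 → 1 ('d')
  [9] 9/6 → 0 ('')
  [10] 6/3 → 1 ('e')
  [11] 3/10 → 0 ('')

n(n+1)/2 = 12·13/2 = 78
Σ LCP = 0 + 1 + 0 + 1 + 0 + 1 + 2 + 1 + 1 + 0 + 1 + 0 = 8
distinct = 78 − 8 = 70

70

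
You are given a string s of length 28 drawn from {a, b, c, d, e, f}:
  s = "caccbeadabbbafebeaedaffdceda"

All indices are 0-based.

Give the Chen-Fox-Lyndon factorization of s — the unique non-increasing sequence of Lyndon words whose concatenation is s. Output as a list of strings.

emit factor 1: 'c' (i=0, period=1)
emit factor 2: 'accbead' (i=1, period=7)
emit factor 3: 'abbbafebeaedaffdced' (i=8, period=19)
emit factor 4: 'a' (i=27, period=1)

["c", "accbead", "abbbafebeaedaffdced", "a"]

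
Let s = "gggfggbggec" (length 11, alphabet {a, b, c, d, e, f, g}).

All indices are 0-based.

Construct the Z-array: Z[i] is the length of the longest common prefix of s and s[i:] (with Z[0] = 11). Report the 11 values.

[11, 2, 1, 0, 2, 1, 0, 2, 1, 0, 0]

Z[0]=11
i=1: outside box; Z[1]=2 extend→box=[1,3)
i=2: min(r-i=1, Z[1]=2)=1; Z[2]=1
i=3: outside box; Z[3]=0
i=4: outside box; Z[4]=2 extend→box=[4,6)
i=5: min(r-i=1, Z[1]=2)=1; Z[5]=1
i=6: outside box; Z[6]=0
i=7: outside box; Z[7]=2 extend→box=[7,9)
i=8: min(r-i=1, Z[1]=2)=1; Z[8]=1
i=9: outside box; Z[9]=0
i=10: outside box; Z[10]=0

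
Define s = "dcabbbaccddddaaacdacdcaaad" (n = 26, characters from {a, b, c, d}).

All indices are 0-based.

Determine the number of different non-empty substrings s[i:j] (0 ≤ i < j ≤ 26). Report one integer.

312

sorted suffixes:
  #0 SA[0]=13  'aaacdacdcaaad'
  #1 SA[1]=22  'aaad'
  #2 SA[2]=14  'aacdacdcaaad'
  #3 SA[3]=23  'aad'
  #4 SA[4]=2  'abbbaccddddaaacdacdcaaad'
  #5 SA[5]=6  'accddddaaacdacdcaaad'
  #6 SA[6]=15  'acdacdcaaad'
  #7 SA[7]=18  'acdcaaad'
  #8 SA[8]=24  'ad'
  #9 SA[9]=5  'baccddddaaacdacdcaaad'
  #10 SA[10]=4  'bbaccddddaaacdacdcaaad'
  #11 SA[11]=3  'bbbaccddddaaacdacdcaaad'
  #12 SA[12]=21  'caaad'
  #13 SA[13]=1  'cabbbaccddddaaacdacdcaaad'
  #14 SA[14]=7  'ccddddaaacdacdcaaad'
  #15 SA[15]=16  'cdacdcaaad'
  #16 SA[16]=19  'cdcaaad'
  #17 SA[17]=8  'cddddaaacdacdcaaad'
  #18 SA[18]=25  'd'
  #19 SA[19]=12  'daaacdacdcaaad'
  #20 SA[20]=17  'dacdcaaad'
  #21 SA[21]=20  'dcaaad'
  #22 SA[22]=0  'dcabbbaccddddaaacdacdcaaad'
  #23 SA[23]=11  'ddaaacdacdcaaad'
  #24 SA[24]=10  'dddaaacdacdcaaad'
  #25 SA[25]=9  'ddddaaacdacdcaaad'

SA = [13, 22, 14, 23, 2, 6, 15, 18, 24, 5, 4, 3, 21, 1, 7, 16, 19, 8, 25, 12, 17, 20, 0, 11, 10, 9]
i: (SA[i-1],SA[i]) lcp shared
  1: (13,22) 3 'aaa'
  2: (22,14) 2 'aa'
  3: (14,23) 2 'aa'
  4: (23,2) 1 'a'
  5: (2,6) 1 'a'
  6: (6,15) 2 'ac'
  7: (15,18) 3 'acd'
  8: (18,24) 1 'a'
  9: (24,5) 0 ''
  10: (5,4) 1 'b'
  11: (4,3) 2 'bb'
  12: (3,21) 0 ''
  13: (21,1) 2 'ca'
  14: (1,7) 1 'c'
  15: (7,16) 1 'c'
  16: (16,19) 2 'cd'
  17: (19,8) 2 'cd'
  18: (8,25) 0 ''
  19: (25,12) 1 'd'
  20: (12,17) 2 'da'
  21: (17,20) 1 'd'
  22: (20,0) 3 'dca'
  23: (0,11) 1 'd'
  24: (11,10) 2 'dd'
  25: (10,9) 3 'ddd'

n(n+1)/2 = 26·27/2 = 351
Σ LCP = 0 + 3 + 2 + 2 + 1 + 1 + 2 + 3 + 1 + 0 + 1 + 2 + 0 + 2 + 1 + 1 + 2 + 2 + 0 + 1 + 2 + 1 + 3 + 1 + 2 + 3 = 39
distinct = 351 − 39 = 312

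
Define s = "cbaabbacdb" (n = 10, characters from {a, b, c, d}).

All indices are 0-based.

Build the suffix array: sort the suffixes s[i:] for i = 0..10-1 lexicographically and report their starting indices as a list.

rank→(start, suffix):
  0 → (2, 'aabbacdb')
  1 → (3, 'abbacdb')
  2 → (6, 'acdb')
  3 → (9, 'b')
  4 → (1, 'baabbacdb')
  5 → (5, 'bacdb')
  6 → (4, 'bbacdb')
  7 → (0, 'cbaabbacdb')
  8 → (7, 'cdb')
  9 → (8, 'db')

[2, 3, 6, 9, 1, 5, 4, 0, 7, 8]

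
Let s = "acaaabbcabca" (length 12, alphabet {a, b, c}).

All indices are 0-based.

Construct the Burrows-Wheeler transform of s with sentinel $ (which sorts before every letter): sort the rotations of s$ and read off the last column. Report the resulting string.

accaac$aabbab

rank  rotation       last
    0  $acaaabbcabca  a
    1  a$acaaabbcabc  c
    2  aaabbcabca$ac  c
    3  aabbcabca$aca  a
    4  abbcabca$acaa  a
    5  abca$acaaabbc  c
    6  acaaabbcabca$  $
    7  bbcabca$acaaa  a
    8  bca$acaaabbca  a
    9  bcabca$acaaab  b
   10  ca$acaaabbcab  b
   11  caaabbcabca$a  a
   12  cabca$acaaabb  b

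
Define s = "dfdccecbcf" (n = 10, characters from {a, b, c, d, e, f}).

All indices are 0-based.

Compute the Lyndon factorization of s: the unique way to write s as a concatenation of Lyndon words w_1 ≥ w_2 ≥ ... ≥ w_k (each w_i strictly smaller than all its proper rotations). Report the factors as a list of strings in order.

["df", "d", "cce", "c", "bcf"]

emit factor 1: 'df' (i=0, period=2)
emit factor 2: 'd' (i=2, period=1)
emit factor 3: 'cce' (i=3, period=3)
emit factor 4: 'c' (i=6, period=1)
emit factor 5: 'bcf' (i=7, period=3)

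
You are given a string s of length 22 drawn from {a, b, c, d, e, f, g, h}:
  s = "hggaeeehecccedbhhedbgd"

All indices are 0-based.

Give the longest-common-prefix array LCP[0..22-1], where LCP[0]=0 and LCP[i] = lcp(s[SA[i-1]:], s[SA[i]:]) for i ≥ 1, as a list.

[0, 0, 1, 0, 2, 1, 0, 1, 2, 0, 1, 3, 1, 2, 1, 0, 1, 1, 0, 2, 1, 1]

rank | idx | suffix
   0 |   3 | aeeehecccedbhhedbgd
   1 |  19 | bgd
   2 |  14 | bhhedbgd
   3 |   9 | cccedbhhedbgd
   4 |  10 | ccedbhhedbgd
   5 |  11 | cedbhhedbgd
   6 |  21 | d
   7 |  18 | dbgd
   8 |  13 | dbhhedbgd
   9 |   8 | ecccedbhhedbgd
  10 |  17 | edbgd
  11 |  12 | edbhhedbgd
  12 |   4 | eeehecccedbhhedbgd
  13 |   5 | eehecccedbhhedbgd
  14 |   6 | ehecccedbhhedbgd
  15 |   2 | gaeeehecccedbhhedbgd
  16 |  20 | gd
  17 |   1 | ggaeeehecccedbhhedbgd
  18 |   7 | hecccedbhhedbgd
  19 |  16 | hedbgd
  20 |   0 | hggaeeehecccedbhhedbgd
  21 |  15 | hhedbgd

SA = [3, 19, 14, 9, 10, 11, 21, 18, 13, 8, 17, 12, 4, 5, 6, 2, 20, 1, 7, 16, 0, 15]
[i] adj suffixes → lcp
  [1] 3/19 → 0 ('')
  [2] 19/14 → 1 ('b')
  [3] 14/9 → 0 ('')
  [4] 9/10 → 2 ('cc')
  [5] 10/11 → 1 ('c')
  [6] 11/21 → 0 ('')
  [7] 21/18 → 1 ('d')
  [8] 18/13 → 2 ('db')
  [9] 13/8 → 0 ('')
  [10] 8/17 → 1 ('e')
  [11] 17/12 → 3 ('edb')
  [12] 12/4 → 1 ('e')
  [13] 4/5 → 2 ('ee')
  [14] 5/6 → 1 ('e')
  [15] 6/2 → 0 ('')
  [16] 2/20 → 1 ('g')
  [17] 20/1 → 1 ('g')
  [18] 1/7 → 0 ('')
  [19] 7/16 → 2 ('he')
  [20] 16/0 → 1 ('h')
  [21] 0/15 → 1 ('h')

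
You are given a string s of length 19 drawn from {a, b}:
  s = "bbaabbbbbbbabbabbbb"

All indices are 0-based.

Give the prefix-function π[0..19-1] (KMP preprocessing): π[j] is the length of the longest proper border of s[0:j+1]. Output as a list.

[0, 1, 0, 0, 1, 2, 2, 2, 2, 2, 2, 3, 1, 2, 3, 1, 2, 2, 2]

π[0] = 0
j=1 s[j]='b': π[1]=1 (border 'b')
j=2 s[j]='a': k: 1→0; π[2]=0 (border '')
j=3 s[j]='a': π[3]=0 (border '')
j=4 s[j]='b': π[4]=1 (border 'b')
j=5 s[j]='b': π[5]=2 (border 'bb')
j=6 s[j]='b': k: 2→1; π[6]=2 (border 'bb')
j=7 s[j]='b': k: 2→1; π[7]=2 (border 'bb')
j=8 s[j]='b': k: 2→1; π[8]=2 (border 'bb')
j=9 s[j]='b': k: 2→1; π[9]=2 (border 'bb')
j=10 s[j]='b': k: 2→1; π[10]=2 (border 'bb')
j=11 s[j]='a': π[11]=3 (border 'bba')
j=12 s[j]='b': k: 3→0; π[12]=1 (border 'b')
j=13 s[j]='b': π[13]=2 (border 'bb')
j=14 s[j]='a': π[14]=3 (border 'bba')
j=15 s[j]='b': k: 3→0; π[15]=1 (border 'b')
j=16 s[j]='b': π[16]=2 (border 'bb')
j=17 s[j]='b': k: 2→1; π[17]=2 (border 'bb')
j=18 s[j]='b': k: 2→1; π[18]=2 (border 'bb')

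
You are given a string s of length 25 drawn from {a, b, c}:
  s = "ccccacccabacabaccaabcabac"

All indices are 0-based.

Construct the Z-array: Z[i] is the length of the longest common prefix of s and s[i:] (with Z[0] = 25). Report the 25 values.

[25, 3, 2, 1, 0, 3, 2, 1, 0, 0, 0, 1, 0, 0, 0, 2, 1, 0, 0, 0, 1, 0, 0, 0, 1]

Z[0]=25
i=1: i≥r, start 0; Z[1]=3 grow→box=[1,4)
i=2: min(r-i=2, Z[1]=3)=2; Z[2]=2
i=3: min(r-i=1, Z[2]=2)=1; Z[3]=1
i=4: i≥r, start 0; Z[4]=0
i=5: i≥r, start 0; Z[5]=3 grow→box=[5,8)
i=6: min(r-i=2, Z[1]=3)=2; Z[6]=2
i=7: min(r-i=1, Z[2]=2)=1; Z[7]=1
i=8: i≥r, start 0; Z[8]=0
i=9: i≥r, start 0; Z[9]=0
i=10: i≥r, start 0; Z[10]=0
i=11: i≥r, start 0; Z[11]=1 grow→box=[11,12)
i=12: i≥r, start 0; Z[12]=0
i=13: i≥r, start 0; Z[13]=0
i=14: i≥r, start 0; Z[14]=0
i=15: i≥r, start 0; Z[15]=2 grow→box=[15,17)
i=16: min(r-i=1, Z[1]=3)=1; Z[16]=1
i=17: i≥r, start 0; Z[17]=0
i=18: i≥r, start 0; Z[18]=0
i=19: i≥r, start 0; Z[19]=0
i=20: i≥r, start 0; Z[20]=1 grow→box=[20,21)
i=21: i≥r, start 0; Z[21]=0
i=22: i≥r, start 0; Z[22]=0
i=23: i≥r, start 0; Z[23]=0
i=24: i≥r, start 0; Z[24]=1 grow→box=[24,25)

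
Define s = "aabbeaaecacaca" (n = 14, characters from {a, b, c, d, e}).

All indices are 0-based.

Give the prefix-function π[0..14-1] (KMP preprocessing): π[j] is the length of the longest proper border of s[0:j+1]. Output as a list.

[0, 1, 0, 0, 0, 1, 2, 0, 0, 1, 0, 1, 0, 1]

π[0] = 0
j=1 s[j]='a': π[1]=1 (border 'a')
j=2 s[j]='b': k: 1→0; π[2]=0 (border '')
j=3 s[j]='b': π[3]=0 (border '')
j=4 s[j]='e': π[4]=0 (border '')
j=5 s[j]='a': π[5]=1 (border 'a')
j=6 s[j]='a': π[6]=2 (border 'aa')
j=7 s[j]='e': k: 2→1→0; π[7]=0 (border '')
j=8 s[j]='c': π[8]=0 (border '')
j=9 s[j]='a': π[9]=1 (border 'a')
j=10 s[j]='c': k: 1→0; π[10]=0 (border '')
j=11 s[j]='a': π[11]=1 (border 'a')
j=12 s[j]='c': k: 1→0; π[12]=0 (border '')
j=13 s[j]='a': π[13]=1 (border 'a')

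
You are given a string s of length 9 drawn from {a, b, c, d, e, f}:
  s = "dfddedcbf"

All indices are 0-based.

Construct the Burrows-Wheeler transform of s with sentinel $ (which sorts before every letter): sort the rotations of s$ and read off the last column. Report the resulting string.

fcdefd$dbd

rank  rotation    last
    0  $dfddedcbf  f
    1  bf$dfddedc  c
    2  cbf$dfdded  d
    3  dcbf$dfdde  e
    4  ddedcbf$df  f
    5  dedcbf$dfd  d
    6  dfddedcbf$  $
    7  edcbf$dfdd  d
    8  f$dfddedcb  b
    9  fddedcbf$d  d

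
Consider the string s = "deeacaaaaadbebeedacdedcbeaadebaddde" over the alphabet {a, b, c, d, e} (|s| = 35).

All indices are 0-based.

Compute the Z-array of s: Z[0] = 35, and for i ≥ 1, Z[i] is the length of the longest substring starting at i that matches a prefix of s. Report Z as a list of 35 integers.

Z[0]=35
i=1: outside box; Z[1]=0
i=2: outside box; Z[2]=0
i=3: outside box; Z[3]=0
i=4: outside box; Z[4]=0
i=5: outside box; Z[5]=0
i=6: outside box; Z[6]=0
i=7: outside box; Z[7]=0
i=8: outside box; Z[8]=0
i=9: outside box; Z[9]=0
i=10: outside box; Z[10]=1 extend→box=[10,11)
i=11: outside box; Z[11]=0
i=12: outside box; Z[12]=0
i=13: outside box; Z[13]=0
i=14: outside box; Z[14]=0
i=15: outside box; Z[15]=0
i=16: outside box; Z[16]=1 extend→box=[16,17)
i=17: outside box; Z[17]=0
i=18: outside box; Z[18]=0
i=19: outside box; Z[19]=2 extend→box=[19,21)
i=20: min(r-i=1, Z[1]=0)=0; Z[20]=0
i=21: outside box; Z[21]=1 extend→box=[21,22)
i=22: outside box; Z[22]=0
i=23: outside box; Z[23]=0
i=24: outside box; Z[24]=0
i=25: outside box; Z[25]=0
i=26: outside box; Z[26]=0
i=27: outside box; Z[27]=2 extend→box=[27,29)
i=28: min(r-i=1, Z[1]=0)=0; Z[28]=0
i=29: outside box; Z[29]=0
i=30: outside box; Z[30]=0
i=31: outside box; Z[31]=1 extend→box=[31,32)
i=32: outside box; Z[32]=1 extend→box=[32,33)
i=33: outside box; Z[33]=2 extend→box=[33,35)
i=34: min(r-i=1, Z[1]=0)=0; Z[34]=0

[35, 0, 0, 0, 0, 0, 0, 0, 0, 0, 1, 0, 0, 0, 0, 0, 1, 0, 0, 2, 0, 1, 0, 0, 0, 0, 0, 2, 0, 0, 0, 1, 1, 2, 0]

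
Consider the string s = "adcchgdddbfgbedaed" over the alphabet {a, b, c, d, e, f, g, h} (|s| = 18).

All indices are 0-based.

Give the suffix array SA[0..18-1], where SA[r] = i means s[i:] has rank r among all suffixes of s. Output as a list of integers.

[0, 15, 12, 9, 2, 3, 17, 14, 8, 1, 7, 6, 16, 13, 10, 11, 5, 4]

sorted suffixes:
  #0 SA[0]=0  'adcchgdddbfgbedaed'
  #1 SA[1]=15  'aed'
  #2 SA[2]=12  'bedaed'
  #3 SA[3]=9  'bfgbedaed'
  #4 SA[4]=2  'cchgdddbfgbedaed'
  #5 SA[5]=3  'chgdddbfgbedaed'
  #6 SA[6]=17  'd'
  #7 SA[7]=14  'daed'
  #8 SA[8]=8  'dbfgbedaed'
  #9 SA[9]=1  'dcchgdddbfgbedaed'
  #10 SA[10]=7  'ddbfgbedaed'
  #11 SA[11]=6  'dddbfgbedaed'
  #12 SA[12]=16  'ed'
  #13 SA[13]=13  'edaed'
  #14 SA[14]=10  'fgbedaed'
  #15 SA[15]=11  'gbedaed'
  #16 SA[16]=5  'gdddbfgbedaed'
  #17 SA[17]=4  'hgdddbfgbedaed'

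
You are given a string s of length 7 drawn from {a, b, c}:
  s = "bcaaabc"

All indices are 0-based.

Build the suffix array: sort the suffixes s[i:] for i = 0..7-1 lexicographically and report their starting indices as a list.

[2, 3, 4, 5, 0, 6, 1]

sorted suffixes:
  #0 SA[0]=2  'aaabc'
  #1 SA[1]=3  'aabc'
  #2 SA[2]=4  'abc'
  #3 SA[3]=5  'bc'
  #4 SA[4]=0  'bcaaabc'
  #5 SA[5]=6  'c'
  #6 SA[6]=1  'caaabc'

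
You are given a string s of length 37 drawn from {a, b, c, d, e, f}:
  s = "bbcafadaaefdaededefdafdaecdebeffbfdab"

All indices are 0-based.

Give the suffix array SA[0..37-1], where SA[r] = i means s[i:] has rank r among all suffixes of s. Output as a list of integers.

rank→(start, suffix):
  0 → (7, 'aaefdaededefdafdaecdebeffbfdab')
  1 → (35, 'ab')
  2 → (5, 'adaaefdaededefdafdaecdebeffbfdab')
  3 → (23, 'aecdebeffbfdab')
  4 → (12, 'aededefdafdaecdebeffbfdab')
  5 → (8, 'aefdaededefdafdaecdebeffbfdab')
  6 → (3, 'afadaaefdaededefdafdaecdebeffbfdab')
  7 → (20, 'afdaecdebeffbfdab')
  8 → (36, 'b')
  9 → (0, 'bbcafadaaefdaededefdafdaecdebeffbfdab')
  10 → (1, 'bcafadaaefdaededefdafdaecdebeffbfdab')
  11 → (28, 'beffbfdab')
  12 → (32, 'bfdab')
  13 → (2, 'cafadaaefdaededefdafdaecdebeffbfdab')
  14 → (25, 'cdebeffbfdab')
  15 → (6, 'daaefdaededefdafdaecdebeffbfdab')
  16 → (34, 'dab')
  17 → (22, 'daecdebeffbfdab')
  18 → (11, 'daededefdafdaecdebeffbfdab')
  19 → (19, 'dafdaecdebeffbfdab')
  20 → (26, 'debeffbfdab')
  21 → (14, 'dedefdafdaecdebeffbfdab')
  22 → (16, 'defdafdaecdebeffbfdab')
  23 → (27, 'ebeffbfdab')
  24 → (24, 'ecdebeffbfdab')
  25 → (13, 'ededefdafdaecdebeffbfdab')
  26 → (15, 'edefdafdaecdebeffbfdab')
  27 → (9, 'efdaededefdafdaecdebeffbfdab')
  28 → (17, 'efdafdaecdebeffbfdab')
  29 → (29, 'effbfdab')
  30 → (4, 'fadaaefdaededefdafdaecdebeffbfdab')
  31 → (31, 'fbfdab')
  32 → (33, 'fdab')
  33 → (21, 'fdaecdebeffbfdab')
  34 → (10, 'fdaededefdafdaecdebeffbfdab')
  35 → (18, 'fdafdaecdebeffbfdab')
  36 → (30, 'ffbfdab')

[7, 35, 5, 23, 12, 8, 3, 20, 36, 0, 1, 28, 32, 2, 25, 6, 34, 22, 11, 19, 26, 14, 16, 27, 24, 13, 15, 9, 17, 29, 4, 31, 33, 21, 10, 18, 30]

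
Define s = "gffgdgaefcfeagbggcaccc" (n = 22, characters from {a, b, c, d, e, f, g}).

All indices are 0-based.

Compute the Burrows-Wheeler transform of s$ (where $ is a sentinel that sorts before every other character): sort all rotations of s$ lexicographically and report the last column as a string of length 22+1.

rank  rotation                 last
    0  $gffgdgaefcfeagbggcaccc  c
    1  accc$gffgdgaefcfeagbggc  c
    2  aefcfeagbggcaccc$gffgdg  g
    3  agbggcaccc$gffgdgaefcfe  e
    4  bggcaccc$gffgdgaefcfeag  g
    5  c$gffgdgaefcfeagbggcacc  c
    6  caccc$gffgdgaefcfeagbgg  g
    7  cc$gffgdgaefcfeagbggcac  c
    8  ccc$gffgdgaefcfeagbggca  a
    9  cfeagbggcaccc$gffgdgaef  f
   10  dgaefcfeagbggcaccc$gffg  g
   11  eagbggcaccc$gffgdgaefcf  f
   12  efcfeagbggcaccc$gffgdga  a
   13  fcfeagbggcaccc$gffgdgae  e
   14  feagbggcaccc$gffgdgaefc  c
   15  ffgdgaefcfeagbggcaccc$g  g
   16  fgdgaefcfeagbggcaccc$gf  f
   17  gaefcfeagbggcaccc$gffgd  d
   18  gbggcaccc$gffgdgaefcfea  a
   19  gcaccc$gffgdgaefcfeagbg  g
   20  gdgaefcfeagbggcaccc$gff  f
   21  gffgdgaefcfeagbggcaccc$  $
   22  ggcaccc$gffgdgaefcfeagb  b

ccgegcgcafgfaecgfdagf$b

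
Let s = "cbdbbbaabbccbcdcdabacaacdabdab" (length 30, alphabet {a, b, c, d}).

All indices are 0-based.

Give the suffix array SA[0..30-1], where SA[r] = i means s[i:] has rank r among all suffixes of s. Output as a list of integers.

[6, 21, 28, 17, 7, 25, 19, 22, 29, 5, 18, 4, 3, 8, 9, 12, 26, 1, 20, 11, 0, 10, 15, 23, 13, 27, 16, 24, 2, 14]

sorted suffixes:
  #0 SA[0]=6  'aabbccbcdcdabacaacdabdab'
  #1 SA[1]=21  'aacdabdab'
  #2 SA[2]=28  'ab'
  #3 SA[3]=17  'abacaacdabdab'
  #4 SA[4]=7  'abbccbcdcdabacaacdabdab'
  #5 SA[5]=25  'abdab'
  #6 SA[6]=19  'acaacdabdab'
  #7 SA[7]=22  'acdabdab'
  #8 SA[8]=29  'b'
  #9 SA[9]=5  'baabbccbcdcdabacaacdabdab'
  #10 SA[10]=18  'bacaacdabdab'
  #11 SA[11]=4  'bbaabbccbcdcdabacaacdabdab'
  #12 SA[12]=3  'bbbaabbccbcdcdabacaacdabdab'
  #13 SA[13]=8  'bbccbcdcdabacaacdabdab'
  #14 SA[14]=9  'bccbcdcdabacaacdabdab'
  #15 SA[15]=12  'bcdcdabacaacdabdab'
  #16 SA[16]=26  'bdab'
  #17 SA[17]=1  'bdbbbaabbccbcdcdabacaacdabdab'
  #18 SA[18]=20  'caacdabdab'
  #19 SA[19]=11  'cbcdcdabacaacdabdab'
  #20 SA[20]=0  'cbdbbbaabbccbcdcdabacaacdabdab'
  #21 SA[21]=10  'ccbcdcdabacaacdabdab'
  #22 SA[22]=15  'cdabacaacdabdab'
  #23 SA[23]=23  'cdabdab'
  #24 SA[24]=13  'cdcdabacaacdabdab'
  #25 SA[25]=27  'dab'
  #26 SA[26]=16  'dabacaacdabdab'
  #27 SA[27]=24  'dabdab'
  #28 SA[28]=2  'dbbbaabbccbcdcdabacaacdabdab'
  #29 SA[29]=14  'dcdabacaacdabdab'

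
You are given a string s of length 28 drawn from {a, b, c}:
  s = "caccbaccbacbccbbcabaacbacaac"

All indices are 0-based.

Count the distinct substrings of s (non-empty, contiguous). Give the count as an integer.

347

sorted suffixes:
  #0 SA[0]=25  'aac'
  #1 SA[1]=19  'aacbacaac'
  #2 SA[2]=17  'abaacbacaac'
  #3 SA[3]=26  'ac'
  #4 SA[4]=23  'acaac'
  #5 SA[5]=20  'acbacaac'
  #6 SA[6]=9  'acbccbbcabaacbacaac'
  #7 SA[7]=5  'accbacbccbbcabaacbacaac'
  #8 SA[8]=1  'accbaccbacbccbbcabaacbacaac'
  #9 SA[9]=18  'baacbacaac'
  #10 SA[10]=22  'bacaac'
  #11 SA[11]=8  'bacbccbbcabaacbacaac'
  #12 SA[12]=4  'baccbacbccbbcabaacbacaac'
  #13 SA[13]=14  'bbcabaacbacaac'
  #14 SA[14]=15  'bcabaacbacaac'
  #15 SA[15]=11  'bccbbcabaacbacaac'
  #16 SA[16]=27  'c'
  #17 SA[17]=24  'caac'
  #18 SA[18]=16  'cabaacbacaac'
  #19 SA[19]=0  'caccbaccbacbccbbcabaacbacaac'
  #20 SA[20]=21  'cbacaac'
  #21 SA[21]=7  'cbacbccbbcabaacbacaac'
  #22 SA[22]=3  'cbaccbacbccbbcabaacbacaac'
  #23 SA[23]=13  'cbbcabaacbacaac'
  #24 SA[24]=10  'cbccbbcabaacbacaac'
  #25 SA[25]=6  'ccbacbccbbcabaacbacaac'
  #26 SA[26]=2  'ccbaccbacbccbbcabaacbacaac'
  #27 SA[27]=12  'ccbbcabaacbacaac'

SA = [25, 19, 17, 26, 23, 20, 9, 5, 1, 18, 22, 8, 4, 14, 15, 11, 27, 24, 16, 0, 21, 7, 3, 13, 10, 6, 2, 12]
i: (SA[i-1],SA[i]) lcp shared
  1: (25,19) 3 'aac'
  2: (19,17) 1 'a'
  3: (17,26) 1 'a'
  4: (26,23) 2 'ac'
  5: (23,20) 2 'ac'
  6: (20,9) 3 'acb'
  7: (9,5) 2 'ac'
  8: (5,1) 6 'accbac'
  9: (1,18) 0 ''
  10: (18,22) 2 'ba'
  11: (22,8) 3 'bac'
  12: (8,4) 3 'bac'
  13: (4,14) 1 'b'
  14: (14,15) 1 'b'
  15: (15,11) 2 'bc'
  16: (11,27) 0 ''
  17: (27,24) 1 'c'
  18: (24,16) 2 'ca'
  19: (16,0) 2 'ca'
  20: (0,21) 1 'c'
  21: (21,7) 4 'cbac'
  22: (7,3) 4 'cbac'
  23: (3,13) 2 'cb'
  24: (13,10) 2 'cb'
  25: (10,6) 1 'c'
  26: (6,2) 5 'ccbac'
  27: (2,12) 3 'ccb'

n(n+1)/2 = 28·29/2 = 406
Σ LCP = 0 + 3 + 1 + 1 + 2 + 2 + 3 + 2 + 6 + 0 + 2 + 3 + 3 + 1 + 1 + 2 + 0 + 1 + 2 + 2 + 1 + 4 + 4 + 2 + 2 + 1 + 5 + 3 = 59
distinct = 406 − 59 = 347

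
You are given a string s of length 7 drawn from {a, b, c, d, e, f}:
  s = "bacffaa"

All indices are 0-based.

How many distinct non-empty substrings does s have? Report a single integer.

sorted suffixes:
  #0 SA[0]=6  'a'
  #1 SA[1]=5  'aa'
  #2 SA[2]=1  'acffaa'
  #3 SA[3]=0  'bacffaa'
  #4 SA[4]=2  'cffaa'
  #5 SA[5]=4  'faa'
  #6 SA[6]=3  'ffaa'

SA = [6, 5, 1, 0, 2, 4, 3]
i: (SA[i-1],SA[i]) lcp shared
  1: (6,5) 1 'a'
  2: (5,1) 1 'a'
  3: (1,0) 0 ''
  4: (0,2) 0 ''
  5: (2,4) 0 ''
  6: (4,3) 1 'f'

n(n+1)/2 = 7·8/2 = 28
Σ LCP = 0 + 1 + 1 + 0 + 0 + 0 + 1 = 3
distinct = 28 − 3 = 25

25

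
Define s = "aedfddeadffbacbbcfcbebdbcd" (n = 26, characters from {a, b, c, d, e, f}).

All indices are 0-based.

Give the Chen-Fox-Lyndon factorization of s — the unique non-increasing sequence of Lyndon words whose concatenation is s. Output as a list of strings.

emit factor 1: 'aedfdde' (i=0, period=7)
emit factor 2: 'adffb' (i=7, period=5)
emit factor 3: 'acbbcfcbebdbcd' (i=12, period=14)

["aedfdde", "adffb", "acbbcfcbebdbcd"]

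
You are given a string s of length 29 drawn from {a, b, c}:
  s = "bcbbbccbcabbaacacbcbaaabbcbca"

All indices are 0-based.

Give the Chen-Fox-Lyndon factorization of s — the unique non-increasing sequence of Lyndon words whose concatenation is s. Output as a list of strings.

emit factor 1: 'bc' (i=0, period=2)
emit factor 2: 'bbbccbc' (i=2, period=7)
emit factor 3: 'abb' (i=9, period=3)
emit factor 4: 'aacacbcb' (i=12, period=8)
emit factor 5: 'aaabbcbc' (i=20, period=8)
emit factor 6: 'a' (i=28, period=1)

["bc", "bbbccbc", "abb", "aacacbcb", "aaabbcbc", "a"]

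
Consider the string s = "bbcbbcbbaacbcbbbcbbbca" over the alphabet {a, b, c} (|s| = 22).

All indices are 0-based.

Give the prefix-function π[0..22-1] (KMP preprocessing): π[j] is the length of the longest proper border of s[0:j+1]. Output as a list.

π[0] = 0
j=1 s[j]='b': π[1]=1 (border 'b')
j=2 s[j]='c': k: 1→0; π[2]=0 (border '')
j=3 s[j]='b': π[3]=1 (border 'b')
j=4 s[j]='b': π[4]=2 (border 'bb')
j=5 s[j]='c': π[5]=3 (border 'bbc')
j=6 s[j]='b': π[6]=4 (border 'bbcb')
j=7 s[j]='b': π[7]=5 (border 'bbcbb')
j=8 s[j]='a': k: 5→2→1→0; π[8]=0 (border '')
j=9 s[j]='a': π[9]=0 (border '')
j=10 s[j]='c': π[10]=0 (border '')
j=11 s[j]='b': π[11]=1 (border 'b')
j=12 s[j]='c': k: 1→0; π[12]=0 (border '')
j=13 s[j]='b': π[13]=1 (border 'b')
j=14 s[j]='b': π[14]=2 (border 'bb')
j=15 s[j]='b': k: 2→1; π[15]=2 (border 'bb')
j=16 s[j]='c': π[16]=3 (border 'bbc')
j=17 s[j]='b': π[17]=4 (border 'bbcb')
j=18 s[j]='b': π[18]=5 (border 'bbcbb')
j=19 s[j]='b': k: 5→2→1; π[19]=2 (border 'bb')
j=20 s[j]='c': π[20]=3 (border 'bbc')
j=21 s[j]='a': k: 3→0; π[21]=0 (border '')

[0, 1, 0, 1, 2, 3, 4, 5, 0, 0, 0, 1, 0, 1, 2, 2, 3, 4, 5, 2, 3, 0]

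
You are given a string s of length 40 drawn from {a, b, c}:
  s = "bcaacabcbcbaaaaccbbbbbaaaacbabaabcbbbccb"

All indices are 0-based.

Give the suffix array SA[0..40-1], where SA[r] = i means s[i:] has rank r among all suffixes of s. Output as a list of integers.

[22, 11, 23, 12, 30, 2, 24, 13, 28, 31, 5, 3, 25, 14, 39, 21, 10, 29, 27, 20, 19, 18, 17, 34, 35, 0, 8, 32, 6, 36, 1, 4, 38, 9, 26, 16, 33, 7, 37, 15]

sorted suffixes:
  #0 SA[0]=22  'aaaacbabaabcbbbccb'
  #1 SA[1]=11  'aaaaccbbbbbaaaacbabaabcbbbccb'
  #2 SA[2]=23  'aaacbabaabcbbbccb'
  #3 SA[3]=12  'aaaccbbbbbaaaacbabaabcbbbccb'
  #4 SA[4]=30  'aabcbbbccb'
  #5 SA[5]=2  'aacabcbcbaaaaccbbbbbaaaacbabaabcbbbccb'
  #6 SA[6]=24  'aacbabaabcbbbccb'
  #7 SA[7]=13  'aaccbbbbbaaaacbabaabcbbbccb'
  #8 SA[8]=28  'abaabcbbbccb'
  #9 SA[9]=31  'abcbbbccb'
  #10 SA[10]=5  'abcbcbaaaaccbbbbbaaaacbabaabcbbbccb'
  #11 SA[11]=3  'acabcbcbaaaaccbbbbbaaaacbabaabcbbbccb'
  #12 SA[12]=25  'acbabaabcbbbccb'
  #13 SA[13]=14  'accbbbbbaaaacbabaabcbbbccb'
  #14 SA[14]=39  'b'
  #15 SA[15]=21  'baaaacbabaabcbbbccb'
  #16 SA[16]=10  'baaaaccbbbbbaaaacbabaabcbbbccb'
  #17 SA[17]=29  'baabcbbbccb'
  #18 SA[18]=27  'babaabcbbbccb'
  #19 SA[19]=20  'bbaaaacbabaabcbbbccb'
  #20 SA[20]=19  'bbbaaaacbabaabcbbbccb'
  #21 SA[21]=18  'bbbbaaaacbabaabcbbbccb'
  #22 SA[22]=17  'bbbbbaaaacbabaabcbbbccb'
  #23 SA[23]=34  'bbbccb'
  #24 SA[24]=35  'bbccb'
  #25 SA[25]=0  'bcaacabcbcbaaaaccbbbbbaaaacbabaabcbbbccb'
  #26 SA[26]=8  'bcbaaaaccbbbbbaaaacbabaabcbbbccb'
  #27 SA[27]=32  'bcbbbccb'
  #28 SA[28]=6  'bcbcbaaaaccbbbbbaaaacbabaabcbbbccb'
  #29 SA[29]=36  'bccb'
  #30 SA[30]=1  'caacabcbcbaaaaccbbbbbaaaacbabaabcbbbccb'
  #31 SA[31]=4  'cabcbcbaaaaccbbbbbaaaacbabaabcbbbccb'
  #32 SA[32]=38  'cb'
  #33 SA[33]=9  'cbaaaaccbbbbbaaaacbabaabcbbbccb'
  #34 SA[34]=26  'cbabaabcbbbccb'
  #35 SA[35]=16  'cbbbbbaaaacbabaabcbbbccb'
  #36 SA[36]=33  'cbbbccb'
  #37 SA[37]=7  'cbcbaaaaccbbbbbaaaacbabaabcbbbccb'
  #38 SA[38]=37  'ccb'
  #39 SA[39]=15  'ccbbbbbaaaacbabaabcbbbccb'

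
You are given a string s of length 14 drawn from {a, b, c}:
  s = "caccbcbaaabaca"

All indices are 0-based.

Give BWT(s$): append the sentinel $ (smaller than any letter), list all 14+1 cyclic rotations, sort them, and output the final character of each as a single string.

rank  rotation         last
    0  $caccbcbaaabaca  a
    1  a$caccbcbaaabac  c
    2  aaabaca$caccbcb  b
    3  aabaca$caccbcba  a
    4  abaca$caccbcbaa  a
    5  aca$caccbcbaaab  b
    6  accbcbaaabaca$c  c
    7  baaabaca$caccbc  c
    8  baca$caccbcbaaa  a
    9  bcbaaabaca$cacc  c
   10  ca$caccbcbaaaba  a
   11  caccbcbaaabaca$  $
   12  cbaaabaca$caccb  b
   13  cbcbaaabaca$cac  c
   14  ccbcbaaabaca$ca  a

acbaabccaca$bca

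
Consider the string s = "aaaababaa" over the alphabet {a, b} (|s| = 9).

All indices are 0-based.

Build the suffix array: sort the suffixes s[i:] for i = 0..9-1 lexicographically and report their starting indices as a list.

[8, 7, 0, 1, 2, 5, 3, 6, 4]

rank→(start, suffix):
  0 → (8, 'a')
  1 → (7, 'aa')
  2 → (0, 'aaaababaa')
  3 → (1, 'aaababaa')
  4 → (2, 'aababaa')
  5 → (5, 'abaa')
  6 → (3, 'ababaa')
  7 → (6, 'baa')
  8 → (4, 'babaa')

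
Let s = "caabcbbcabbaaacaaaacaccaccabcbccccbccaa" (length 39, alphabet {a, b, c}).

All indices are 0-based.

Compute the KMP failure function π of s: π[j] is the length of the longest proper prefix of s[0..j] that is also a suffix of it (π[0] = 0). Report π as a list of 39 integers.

[0, 0, 0, 0, 1, 0, 0, 1, 2, 0, 0, 0, 0, 0, 1, 2, 3, 0, 0, 1, 2, 1, 1, 2, 1, 1, 2, 0, 1, 0, 1, 1, 1, 1, 0, 1, 1, 2, 3]

π[0] = 0
j=1 s[j]='a': π[1]=0 (border '')
j=2 s[j]='a': π[2]=0 (border '')
j=3 s[j]='b': π[3]=0 (border '')
j=4 s[j]='c': π[4]=1 (border 'c')
j=5 s[j]='b': k: 1→0; π[5]=0 (border '')
j=6 s[j]='b': π[6]=0 (border '')
j=7 s[j]='c': π[7]=1 (border 'c')
j=8 s[j]='a': π[8]=2 (border 'ca')
j=9 s[j]='b': k: 2→0; π[9]=0 (border '')
j=10 s[j]='b': π[10]=0 (border '')
j=11 s[j]='a': π[11]=0 (border '')
j=12 s[j]='a': π[12]=0 (border '')
j=13 s[j]='a': π[13]=0 (border '')
j=14 s[j]='c': π[14]=1 (border 'c')
j=15 s[j]='a': π[15]=2 (border 'ca')
j=16 s[j]='a': π[16]=3 (border 'caa')
j=17 s[j]='a': k: 3→0; π[17]=0 (border '')
j=18 s[j]='a': π[18]=0 (border '')
j=19 s[j]='c': π[19]=1 (border 'c')
j=20 s[j]='a': π[20]=2 (border 'ca')
j=21 s[j]='c': k: 2→0; π[21]=1 (border 'c')
j=22 s[j]='c': k: 1→0; π[22]=1 (border 'c')
j=23 s[j]='a': π[23]=2 (border 'ca')
j=24 s[j]='c': k: 2→0; π[24]=1 (border 'c')
j=25 s[j]='c': k: 1→0; π[25]=1 (border 'c')
j=26 s[j]='a': π[26]=2 (border 'ca')
j=27 s[j]='b': k: 2→0; π[27]=0 (border '')
j=28 s[j]='c': π[28]=1 (border 'c')
j=29 s[j]='b': k: 1→0; π[29]=0 (border '')
j=30 s[j]='c': π[30]=1 (border 'c')
j=31 s[j]='c': k: 1→0; π[31]=1 (border 'c')
j=32 s[j]='c': k: 1→0; π[32]=1 (border 'c')
j=33 s[j]='c': k: 1→0; π[33]=1 (border 'c')
j=34 s[j]='b': k: 1→0; π[34]=0 (border '')
j=35 s[j]='c': π[35]=1 (border 'c')
j=36 s[j]='c': k: 1→0; π[36]=1 (border 'c')
j=37 s[j]='a': π[37]=2 (border 'ca')
j=38 s[j]='a': π[38]=3 (border 'caa')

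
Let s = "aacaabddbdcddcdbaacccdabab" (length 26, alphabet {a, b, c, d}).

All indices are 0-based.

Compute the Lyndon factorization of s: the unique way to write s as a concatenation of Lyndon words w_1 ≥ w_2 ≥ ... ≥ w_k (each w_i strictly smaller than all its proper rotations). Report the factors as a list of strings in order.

["aac", "aabddbdcddcdbaacccdabab"]

emit factor 1: 'aac' (i=0, period=3)
emit factor 2: 'aabddbdcddcdbaacccdabab' (i=3, period=23)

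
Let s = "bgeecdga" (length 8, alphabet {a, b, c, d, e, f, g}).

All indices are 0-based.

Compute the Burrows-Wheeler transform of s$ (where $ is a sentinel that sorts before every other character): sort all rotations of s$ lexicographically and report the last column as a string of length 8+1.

ag$ecegdb

rank  rotation   last
    0  $bgeecdga  a
    1  a$bgeecdg  g
    2  bgeecdga$  $
    3  cdga$bgee  e
    4  dga$bgeec  c
    5  ecdga$bge  e
    6  eecdga$bg  g
    7  ga$bgeecd  d
    8  geecdga$b  b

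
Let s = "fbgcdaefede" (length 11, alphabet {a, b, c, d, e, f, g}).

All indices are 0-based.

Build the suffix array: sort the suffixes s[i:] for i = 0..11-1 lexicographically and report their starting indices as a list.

[5, 1, 3, 4, 9, 10, 8, 6, 0, 7, 2]

rank→(start, suffix):
  0 → (5, 'aefede')
  1 → (1, 'bgcdaefede')
  2 → (3, 'cdaefede')
  3 → (4, 'daefede')
  4 → (9, 'de')
  5 → (10, 'e')
  6 → (8, 'ede')
  7 → (6, 'efede')
  8 → (0, 'fbgcdaefede')
  9 → (7, 'fede')
  10 → (2, 'gcdaefede')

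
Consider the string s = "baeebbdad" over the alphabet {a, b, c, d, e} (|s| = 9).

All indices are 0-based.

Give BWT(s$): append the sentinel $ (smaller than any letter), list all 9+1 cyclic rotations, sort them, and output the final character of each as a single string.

ddb$ebabea

rank  rotation    last
    0  $baeebbdad  d
    1  ad$baeebbd  d
    2  aeebbdad$b  b
    3  baeebbdad$  $
    4  bbdad$baee  e
    5  bdad$baeeb  b
    6  d$baeebbda  a
    7  dad$baeebb  b
    8  ebbdad$bae  e
    9  eebbdad$ba  a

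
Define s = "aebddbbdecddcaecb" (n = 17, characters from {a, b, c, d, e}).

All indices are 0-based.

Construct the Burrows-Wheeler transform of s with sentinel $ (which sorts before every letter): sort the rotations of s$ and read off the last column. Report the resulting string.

rank  rotation            last
    0  $aebddbbdecddcaecb  b
    1  aebddbbdecddcaecb$  $
    2  aecb$aebddbbdecddc  c
    3  b$aebddbbdecddcaec  c
    4  bbdecddcaecb$aebdd  d
    5  bddbbdecddcaecb$ae  e
    6  bdecddcaecb$aebddb  b
    7  caecb$aebddbbdecdd  d
    8  cb$aebddbbdecddcae  e
    9  cddcaecb$aebddbbde  e
   10  dbbdecddcaecb$aebd  d
   11  dcaecb$aebddbbdecd  d
   12  ddbbdecddcaecb$aeb  b
   13  ddcaecb$aebddbbdec  c
   14  decddcaecb$aebddbb  b
   15  ebddbbdecddcaecb$a  a
   16  ecb$aebddbbdecddca  a
   17  ecddcaecb$aebddbbd  d

b$ccdebdeeddbcbaad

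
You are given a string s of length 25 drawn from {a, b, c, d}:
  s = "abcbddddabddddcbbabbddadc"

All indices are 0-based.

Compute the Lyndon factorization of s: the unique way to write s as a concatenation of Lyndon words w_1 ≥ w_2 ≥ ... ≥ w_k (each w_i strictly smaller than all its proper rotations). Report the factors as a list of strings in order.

emit factor 1: 'abcbddddabddddcbb' (i=0, period=17)
emit factor 2: 'abbddadc' (i=17, period=8)

["abcbddddabddddcbb", "abbddadc"]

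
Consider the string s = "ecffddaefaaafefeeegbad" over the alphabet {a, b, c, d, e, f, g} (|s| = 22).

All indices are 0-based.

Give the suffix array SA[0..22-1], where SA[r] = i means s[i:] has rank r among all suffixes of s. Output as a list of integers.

[9, 10, 20, 6, 11, 19, 1, 21, 5, 4, 0, 15, 16, 7, 13, 17, 8, 3, 14, 12, 2, 18]

sorted suffixes:
  #0 SA[0]=9  'aaafefeeegbad'
  #1 SA[1]=10  'aafefeeegbad'
  #2 SA[2]=20  'ad'
  #3 SA[3]=6  'aefaaafefeeegbad'
  #4 SA[4]=11  'afefeeegbad'
  #5 SA[5]=19  'bad'
  #6 SA[6]=1  'cffddaefaaafefeeegbad'
  #7 SA[7]=21  'd'
  #8 SA[8]=5  'daefaaafefeeegbad'
  #9 SA[9]=4  'ddaefaaafefeeegbad'
  #10 SA[10]=0  'ecffddaefaaafefeeegbad'
  #11 SA[11]=15  'eeegbad'
  #12 SA[12]=16  'eegbad'
  #13 SA[13]=7  'efaaafefeeegbad'
  #14 SA[14]=13  'efeeegbad'
  #15 SA[15]=17  'egbad'
  #16 SA[16]=8  'faaafefeeegbad'
  #17 SA[17]=3  'fddaefaaafefeeegbad'
  #18 SA[18]=14  'feeegbad'
  #19 SA[19]=12  'fefeeegbad'
  #20 SA[20]=2  'ffddaefaaafefeeegbad'
  #21 SA[21]=18  'gbad'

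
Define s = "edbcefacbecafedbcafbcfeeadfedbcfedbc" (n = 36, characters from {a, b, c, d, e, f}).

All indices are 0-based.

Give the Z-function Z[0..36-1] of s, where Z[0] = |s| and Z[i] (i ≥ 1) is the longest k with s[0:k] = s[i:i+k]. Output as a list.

[36, 0, 0, 0, 1, 0, 0, 0, 0, 1, 0, 0, 0, 4, 0, 0, 0, 0, 0, 0, 0, 0, 1, 1, 0, 0, 0, 4, 0, 0, 0, 0, 4, 0, 0, 0]

Z[0]=36
i=1: i≥r, start 0; Z[1]=0
i=2: i≥r, start 0; Z[2]=0
i=3: i≥r, start 0; Z[3]=0
i=4: i≥r, start 0; Z[4]=1 scan→box=[4,5)
i=5: i≥r, start 0; Z[5]=0
i=6: i≥r, start 0; Z[6]=0
i=7: i≥r, start 0; Z[7]=0
i=8: i≥r, start 0; Z[8]=0
i=9: i≥r, start 0; Z[9]=1 scan→box=[9,10)
i=10: i≥r, start 0; Z[10]=0
i=11: i≥r, start 0; Z[11]=0
i=12: i≥r, start 0; Z[12]=0
i=13: i≥r, start 0; Z[13]=4 scan→box=[13,17)
i=14: min(r-i=3, Z[1]=0)=0; Z[14]=0
i=15: min(r-i=2, Z[2]=0)=0; Z[15]=0
i=16: min(r-i=1, Z[3]=0)=0; Z[16]=0
i=17: i≥r, start 0; Z[17]=0
i=18: i≥r, start 0; Z[18]=0
i=19: i≥r, start 0; Z[19]=0
i=20: i≥r, start 0; Z[20]=0
i=21: i≥r, start 0; Z[21]=0
i=22: i≥r, start 0; Z[22]=1 scan→box=[22,23)
i=23: i≥r, start 0; Z[23]=1 scan→box=[23,24)
i=24: i≥r, start 0; Z[24]=0
i=25: i≥r, start 0; Z[25]=0
i=26: i≥r, start 0; Z[26]=0
i=27: i≥r, start 0; Z[27]=4 scan→box=[27,31)
i=28: min(r-i=3, Z[1]=0)=0; Z[28]=0
i=29: min(r-i=2, Z[2]=0)=0; Z[29]=0
i=30: min(r-i=1, Z[3]=0)=0; Z[30]=0
i=31: i≥r, start 0; Z[31]=0
i=32: i≥r, start 0; Z[32]=4 scan→box=[32,36)
i=33: min(r-i=3, Z[1]=0)=0; Z[33]=0
i=34: min(r-i=2, Z[2]=0)=0; Z[34]=0
i=35: min(r-i=1, Z[3]=0)=0; Z[35]=0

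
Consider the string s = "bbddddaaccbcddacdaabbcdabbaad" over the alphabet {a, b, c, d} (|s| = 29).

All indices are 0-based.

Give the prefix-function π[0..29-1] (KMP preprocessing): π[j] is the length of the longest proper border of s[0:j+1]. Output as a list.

π[0] = 0
j=1 s[j]='b': π[1]=1 (border 'b')
j=2 s[j]='d': k: 1→0; π[2]=0 (border '')
j=3 s[j]='d': π[3]=0 (border '')
j=4 s[j]='d': π[4]=0 (border '')
j=5 s[j]='d': π[5]=0 (border '')
j=6 s[j]='a': π[6]=0 (border '')
j=7 s[j]='a': π[7]=0 (border '')
j=8 s[j]='c': π[8]=0 (border '')
j=9 s[j]='c': π[9]=0 (border '')
j=10 s[j]='b': π[10]=1 (border 'b')
j=11 s[j]='c': k: 1→0; π[11]=0 (border '')
j=12 s[j]='d': π[12]=0 (border '')
j=13 s[j]='d': π[13]=0 (border '')
j=14 s[j]='a': π[14]=0 (border '')
j=15 s[j]='c': π[15]=0 (border '')
j=16 s[j]='d': π[16]=0 (border '')
j=17 s[j]='a': π[17]=0 (border '')
j=18 s[j]='a': π[18]=0 (border '')
j=19 s[j]='b': π[19]=1 (border 'b')
j=20 s[j]='b': π[20]=2 (border 'bb')
j=21 s[j]='c': k: 2→1→0; π[21]=0 (border '')
j=22 s[j]='d': π[22]=0 (border '')
j=23 s[j]='a': π[23]=0 (border '')
j=24 s[j]='b': π[24]=1 (border 'b')
j=25 s[j]='b': π[25]=2 (border 'bb')
j=26 s[j]='a': k: 2→1→0; π[26]=0 (border '')
j=27 s[j]='a': π[27]=0 (border '')
j=28 s[j]='d': π[28]=0 (border '')

[0, 1, 0, 0, 0, 0, 0, 0, 0, 0, 1, 0, 0, 0, 0, 0, 0, 0, 0, 1, 2, 0, 0, 0, 1, 2, 0, 0, 0]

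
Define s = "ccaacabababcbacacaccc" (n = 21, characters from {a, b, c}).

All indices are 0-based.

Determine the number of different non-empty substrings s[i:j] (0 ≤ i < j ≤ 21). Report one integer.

rank→(start, suffix):
  0 → (2, 'aacabababcbacacaccc')
  1 → (5, 'abababcbacacaccc')
  2 → (7, 'ababcbacacaccc')
  3 → (9, 'abcbacacaccc')
  4 → (3, 'acabababcbacacaccc')
  5 → (13, 'acacaccc')
  6 → (15, 'acaccc')
  7 → (17, 'accc')
  8 → (6, 'bababcbacacaccc')
  9 → (8, 'babcbacacaccc')
  10 → (12, 'bacacaccc')
  11 → (10, 'bcbacacaccc')
  12 → (20, 'c')
  13 → (1, 'caacabababcbacacaccc')
  14 → (4, 'cabababcbacacaccc')
  15 → (14, 'cacaccc')
  16 → (16, 'caccc')
  17 → (11, 'cbacacaccc')
  18 → (19, 'cc')
  19 → (0, 'ccaacabababcbacacaccc')
  20 → (18, 'ccc')

SA = [2, 5, 7, 9, 3, 13, 15, 17, 6, 8, 12, 10, 20, 1, 4, 14, 16, 11, 19, 0, 18]
i: (SA[i-1],SA[i]) lcp shared
  1: (2,5) 1 'a'
  2: (5,7) 4 'abab'
  3: (7,9) 2 'ab'
  4: (9,3) 1 'a'
  5: (3,13) 3 'aca'
  6: (13,15) 4 'acac'
  7: (15,17) 2 'ac'
  8: (17,6) 0 ''
  9: (6,8) 3 'bab'
  10: (8,12) 2 'ba'
  11: (12,10) 1 'b'
  12: (10,20) 0 ''
  13: (20,1) 1 'c'
  14: (1,4) 2 'ca'
  15: (4,14) 2 'ca'
  16: (14,16) 3 'cac'
  17: (16,11) 1 'c'
  18: (11,19) 1 'c'
  19: (19,0) 2 'cc'
  20: (0,18) 2 'cc'

n(n+1)/2 = 21·22/2 = 231
Σ LCP = 0 + 1 + 4 + 2 + 1 + 3 + 4 + 2 + 0 + 3 + 2 + 1 + 0 + 1 + 2 + 2 + 3 + 1 + 1 + 2 + 2 = 37
distinct = 231 − 37 = 194

194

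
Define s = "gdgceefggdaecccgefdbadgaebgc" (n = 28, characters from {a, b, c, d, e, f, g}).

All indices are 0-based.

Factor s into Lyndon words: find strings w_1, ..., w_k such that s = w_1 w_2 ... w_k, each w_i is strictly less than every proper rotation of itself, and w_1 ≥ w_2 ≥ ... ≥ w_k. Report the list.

["g", "dg", "ceefggd", "aecccgefdb", "adgaebgc"]

emit factor 1: 'g' (i=0, period=1)
emit factor 2: 'dg' (i=1, period=2)
emit factor 3: 'ceefggd' (i=3, period=7)
emit factor 4: 'aecccgefdb' (i=10, period=10)
emit factor 5: 'adgaebgc' (i=20, period=8)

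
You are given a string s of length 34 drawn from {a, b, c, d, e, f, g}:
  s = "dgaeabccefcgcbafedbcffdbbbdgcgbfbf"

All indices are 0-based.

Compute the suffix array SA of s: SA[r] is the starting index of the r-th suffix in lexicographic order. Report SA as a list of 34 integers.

[4, 2, 14, 13, 23, 24, 5, 18, 25, 32, 30, 12, 6, 7, 19, 28, 10, 22, 17, 0, 26, 3, 16, 8, 33, 31, 9, 21, 15, 20, 1, 29, 11, 27]

rank→(start, suffix):
  0 → (4, 'abccefcgcbafedbcffdbbbdgcgbfbf')
  1 → (2, 'aeabccefcgcbafedbcffdbbbdgcgbfbf')
  2 → (14, 'afedbcffdbbbdgcgbfbf')
  3 → (13, 'bafedbcffdbbbdgcgbfbf')
  4 → (23, 'bbbdgcgbfbf')
  5 → (24, 'bbdgcgbfbf')
  6 → (5, 'bccefcgcbafedbcffdbbbdgcgbfbf')
  7 → (18, 'bcffdbbbdgcgbfbf')
  8 → (25, 'bdgcgbfbf')
  9 → (32, 'bf')
  10 → (30, 'bfbf')
  11 → (12, 'cbafedbcffdbbbdgcgbfbf')
  12 → (6, 'ccefcgcbafedbcffdbbbdgcgbfbf')
  13 → (7, 'cefcgcbafedbcffdbbbdgcgbfbf')
  14 → (19, 'cffdbbbdgcgbfbf')
  15 → (28, 'cgbfbf')
  16 → (10, 'cgcbafedbcffdbbbdgcgbfbf')
  17 → (22, 'dbbbdgcgbfbf')
  18 → (17, 'dbcffdbbbdgcgbfbf')
  19 → (0, 'dgaeabccefcgcbafedbcffdbbbdgcgbfbf')
  20 → (26, 'dgcgbfbf')
  21 → (3, 'eabccefcgcbafedbcffdbbbdgcgbfbf')
  22 → (16, 'edbcffdbbbdgcgbfbf')
  23 → (8, 'efcgcbafedbcffdbbbdgcgbfbf')
  24 → (33, 'f')
  25 → (31, 'fbf')
  26 → (9, 'fcgcbafedbcffdbbbdgcgbfbf')
  27 → (21, 'fdbbbdgcgbfbf')
  28 → (15, 'fedbcffdbbbdgcgbfbf')
  29 → (20, 'ffdbbbdgcgbfbf')
  30 → (1, 'gaeabccefcgcbafedbcffdbbbdgcgbfbf')
  31 → (29, 'gbfbf')
  32 → (11, 'gcbafedbcffdbbbdgcgbfbf')
  33 → (27, 'gcgbfbf')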